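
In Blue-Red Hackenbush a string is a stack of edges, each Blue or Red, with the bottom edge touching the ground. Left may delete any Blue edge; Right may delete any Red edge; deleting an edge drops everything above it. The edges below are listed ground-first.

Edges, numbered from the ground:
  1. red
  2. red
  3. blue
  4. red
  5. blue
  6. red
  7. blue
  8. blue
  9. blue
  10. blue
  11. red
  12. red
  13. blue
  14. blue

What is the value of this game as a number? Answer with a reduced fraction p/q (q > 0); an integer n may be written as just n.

1 of 14 · r · max L −∞ · min R 0 -> -1
2 of 14 · rr · max L −∞ · min R -1 -> -2
3 of 14 · rrb · max L -2 · min R -1 -> -3/2
4 of 14 · rrbr · max L -2 · min R -3/2 -> -7/4
5 of 14 · rrbrb · max L -7/4 · min R -3/2 -> -13/8
6 of 14 · rrbrbr · max L -7/4 · min R -13/8 -> -27/16
7 of 14 · rrbrbrb · max L -27/16 · min R -13/8 -> -53/32
8 of 14 · rrbrbrbb · max L -53/32 · min R -13/8 -> -105/64
9 of 14 · rrbrbrbbb · max L -105/64 · min R -13/8 -> -209/128
10 of 14 · rrbrbrbbbb · max L -209/128 · min R -13/8 -> -417/256
11 of 14 · rrbrbrbbbbr · max L -209/128 · min R -417/256 -> -835/512
12 of 14 · rrbrbrbbbbrr · max L -209/128 · min R -835/512 -> -1671/1024
13 of 14 · rrbrbrbbbbrrb · max L -1671/1024 · min R -835/512 -> -3341/2048
14 of 14 · rrbrbrbbbbrrbb · max L -3341/2048 · min R -835/512 -> -6681/4096

-6681/4096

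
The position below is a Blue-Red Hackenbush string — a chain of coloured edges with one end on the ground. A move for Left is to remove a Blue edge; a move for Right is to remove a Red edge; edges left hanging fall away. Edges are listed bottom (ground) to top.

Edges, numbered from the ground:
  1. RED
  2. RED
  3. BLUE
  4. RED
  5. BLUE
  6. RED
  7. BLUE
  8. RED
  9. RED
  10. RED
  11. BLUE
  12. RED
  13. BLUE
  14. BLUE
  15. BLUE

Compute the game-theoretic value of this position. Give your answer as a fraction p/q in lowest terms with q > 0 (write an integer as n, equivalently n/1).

-13777/8192

Build v(s[:k]) for k = 1..15, string s = RED RED BLUE RED BLUE RED BLUE RED RED RED BLUE RED BLUE BLUE BLUE.
edge 1 of 15 (RED): {  | 0 } — -1
edge 2 of 15 (RED): {  | -1, 0 } — -2
edge 3 of 15 (BLUE): { -2 | -1, 0 } — -3/2
edge 4 of 15 (RED): { -2 | -3/2, -1, 0 } — -7/4
edge 5 of 15 (BLUE): { -2, -7/4 | -3/2, -1, 0 } — -13/8
edge 6 of 15 (RED): { -2, -7/4 | -13/8, -3/2, -1, 0 } — -27/16
edge 7 of 15 (BLUE): { -2, -7/4, -27/16 | -13/8, -3/2, -1, 0 } — -53/32
edge 8 of 15 (RED): { -2, -7/4, -27/16 | -53/32, -13/8, -3/2, -1, 0 } — -107/64
edge 9 of 15 (RED): { -2, -7/4, -27/16 | -107/64, -53/32, -13/8, -3/2, -1, 0 } — -215/128
edge 10 of 15 (RED): { -2, -7/4, -27/16 | -215/128, -107/64, -53/32, -13/8, -3/2, -1, 0 } — -431/256
edge 11 of 15 (BLUE): { -2, -7/4, -27/16, -431/256 | -215/128, -107/64, -53/32, -13/8, -3/2, -1, 0 } — -861/512
edge 12 of 15 (RED): { -2, -7/4, -27/16, -431/256 | -861/512, -215/128, -107/64, -53/32, -13/8, -3/2, -1, 0 } — -1723/1024
edge 13 of 15 (BLUE): { -2, -7/4, -27/16, -431/256, -1723/1024 | -861/512, -215/128, -107/64, -53/32, -13/8, -3/2, -1, 0 } — -3445/2048
edge 14 of 15 (BLUE): { -2, -7/4, -27/16, -431/256, -1723/1024, -3445/2048 | -861/512, -215/128, -107/64, -53/32, -13/8, -3/2, -1, 0 } — -6889/4096
edge 15 of 15 (BLUE): { -2, -7/4, -27/16, -431/256, -1723/1024, -3445/2048, -6889/4096 | -861/512, -215/128, -107/64, -53/32, -13/8, -3/2, -1, 0 } — -13777/8192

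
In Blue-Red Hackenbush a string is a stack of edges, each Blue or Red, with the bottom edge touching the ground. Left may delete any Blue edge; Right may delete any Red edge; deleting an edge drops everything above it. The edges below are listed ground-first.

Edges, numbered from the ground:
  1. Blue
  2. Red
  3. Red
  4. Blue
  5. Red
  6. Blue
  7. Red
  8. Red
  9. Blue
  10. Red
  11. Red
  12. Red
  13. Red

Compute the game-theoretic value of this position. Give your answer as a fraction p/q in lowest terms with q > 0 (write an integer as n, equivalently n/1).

edge 1 of 13 (Blue): { 0 |  } → 1
edge 2 of 13 (Red): { 0 | 1 } → 1/2
edge 3 of 13 (Red): { 0 | 1/2, 1 } → 1/4
edge 4 of 13 (Blue): { 0, 1/4 | 1/2, 1 } → 3/8
edge 5 of 13 (Red): { 0, 1/4 | 3/8, 1/2, 1 } → 5/16
edge 6 of 13 (Blue): { 0, 1/4, 5/16 | 3/8, 1/2, 1 } → 11/32
edge 7 of 13 (Red): { 0, 1/4, 5/16 | 11/32, 3/8, 1/2, 1 } → 21/64
edge 8 of 13 (Red): { 0, 1/4, 5/16 | 21/64, 11/32, 3/8, 1/2, 1 } → 41/128
edge 9 of 13 (Blue): { 0, 1/4, 5/16, 41/128 | 21/64, 11/32, 3/8, 1/2, 1 } → 83/256
edge 10 of 13 (Red): { 0, 1/4, 5/16, 41/128 | 83/256, 21/64, 11/32, 3/8, 1/2, 1 } → 165/512
edge 11 of 13 (Red): { 0, 1/4, 5/16, 41/128 | 165/512, 83/256, 21/64, 11/32, 3/8, 1/2, 1 } → 329/1024
edge 12 of 13 (Red): { 0, 1/4, 5/16, 41/128 | 329/1024, 165/512, 83/256, 21/64, 11/32, 3/8, 1/2, 1 } → 657/2048
edge 13 of 13 (Red): { 0, 1/4, 5/16, 41/128 | 657/2048, 329/1024, 165/512, 83/256, 21/64, 11/32, 3/8, 1/2, 1 } → 1313/4096

1313/4096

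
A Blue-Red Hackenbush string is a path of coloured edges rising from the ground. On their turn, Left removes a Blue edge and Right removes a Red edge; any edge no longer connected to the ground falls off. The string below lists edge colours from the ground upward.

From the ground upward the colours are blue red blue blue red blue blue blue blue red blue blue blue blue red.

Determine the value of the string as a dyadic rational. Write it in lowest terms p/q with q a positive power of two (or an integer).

Recurse on prefixes of the 15-edge string blue red blue blue red blue blue blue blue red blue blue blue blue red:
step 1: add blue to get b; options L={ 0 } R={  } -> 1
step 2: add red to get br; options L={ 0 } R={ 1 } -> 1/2
step 3: add blue to get brb; options L={ 0,1/2 } R={ 1 } -> 3/4
step 4: add blue to get brbb; options L={ 0,1/2,3/4 } R={ 1 } -> 7/8
step 5: add red to get brbbr; options L={ 0,1/2,3/4 } R={ 7/8,1 } -> 13/16
step 6: add blue to get brbbrb; options L={ 0,1/2,3/4,13/16 } R={ 7/8,1 } -> 27/32
step 7: add blue to get brbbrbb; options L={ 0,1/2,3/4,13/16,27/32 } R={ 7/8,1 } -> 55/64
step 8: add blue to get brbbrbbb; options L={ 0,1/2,3/4,13/16,27/32,55/64 } R={ 7/8,1 } -> 111/128
step 9: add blue to get brbbrbbbb; options L={ 0,1/2,3/4,13/16,27/32,55/64,111/128 } R={ 7/8,1 } -> 223/256
step 10: add red to get brbbrbbbbr; options L={ 0,1/2,3/4,13/16,27/32,55/64,111/128 } R={ 223/256,7/8,1 } -> 445/512
step 11: add blue to get brbbrbbbbrb; options L={ 0,1/2,3/4,13/16,27/32,55/64,111/128,445/512 } R={ 223/256,7/8,1 } -> 891/1024
step 12: add blue to get brbbrbbbbrbb; options L={ 0,1/2,3/4,13/16,27/32,55/64,111/128,445/512,891/1024 } R={ 223/256,7/8,1 } -> 1783/2048
step 13: add blue to get brbbrbbbbrbbb; options L={ 0,1/2,3/4,13/16,27/32,55/64,111/128,445/512,891/1024,1783/2048 } R={ 223/256,7/8,1 } -> 3567/4096
step 14: add blue to get brbbrbbbbrbbbb; options L={ 0,1/2,3/4,13/16,27/32,55/64,111/128,445/512,891/1024,1783/2048,3567/4096 } R={ 223/256,7/8,1 } -> 7135/8192
step 15: add red to get brbbrbbbbrbbbbr; options L={ 0,1/2,3/4,13/16,27/32,55/64,111/128,445/512,891/1024,1783/2048,3567/4096 } R={ 7135/8192,223/256,7/8,1 } -> 14269/16384

14269/16384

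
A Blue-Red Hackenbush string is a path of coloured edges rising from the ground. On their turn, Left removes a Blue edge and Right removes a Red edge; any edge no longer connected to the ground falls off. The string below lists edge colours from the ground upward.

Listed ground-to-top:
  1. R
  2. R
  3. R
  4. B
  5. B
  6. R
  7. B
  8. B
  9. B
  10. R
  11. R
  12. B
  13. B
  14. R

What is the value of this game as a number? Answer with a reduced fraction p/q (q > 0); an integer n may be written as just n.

Build value(s[:k]) for k = 1..14, string s = R R R B B R B B B R R B B R.
step 1: add R to get R; options L={ — } R={ 0 } → -1
step 2: add R to get RR; options L={ — } R={ -1, 0 } → -2
step 3: add R to get RRR; options L={ — } R={ -2, -1, 0 } → -3
step 4: add B to get RRRB; options L={ -3 } R={ -2, -1, 0 } → -5/2
step 5: add B to get RRRBB; options L={ -3, -5/2 } R={ -2, -1, 0 } → -9/4
step 6: add R to get RRRBBR; options L={ -3, -5/2 } R={ -9/4, -2, -1, 0 } → -19/8
step 7: add B to get RRRBBRB; options L={ -3, -5/2, -19/8 } R={ -9/4, -2, -1, 0 } → -37/16
step 8: add B to get RRRBBRBB; options L={ -3, -5/2, -19/8, -37/16 } R={ -9/4, -2, -1, 0 } → -73/32
step 9: add B to get RRRBBRBBB; options L={ -3, -5/2, -19/8, -37/16, -73/32 } R={ -9/4, -2, -1, 0 } → -145/64
step 10: add R to get RRRBBRBBBR; options L={ -3, -5/2, -19/8, -37/16, -73/32 } R={ -145/64, -9/4, -2, -1, 0 } → -291/128
step 11: add R to get RRRBBRBBBRR; options L={ -3, -5/2, -19/8, -37/16, -73/32 } R={ -291/128, -145/64, -9/4, -2, -1, 0 } → -583/256
step 12: add B to get RRRBBRBBBRRB; options L={ -3, -5/2, -19/8, -37/16, -73/32, -583/256 } R={ -291/128, -145/64, -9/4, -2, -1, 0 } → -1165/512
step 13: add B to get RRRBBRBBBRRBB; options L={ -3, -5/2, -19/8, -37/16, -73/32, -583/256, -1165/512 } R={ -291/128, -145/64, -9/4, -2, -1, 0 } → -2329/1024
step 14: add R to get RRRBBRBBBRRBBR; options L={ -3, -5/2, -19/8, -37/16, -73/32, -583/256, -1165/512 } R={ -2329/1024, -291/128, -145/64, -9/4, -2, -1, 0 } → -4659/2048

-4659/2048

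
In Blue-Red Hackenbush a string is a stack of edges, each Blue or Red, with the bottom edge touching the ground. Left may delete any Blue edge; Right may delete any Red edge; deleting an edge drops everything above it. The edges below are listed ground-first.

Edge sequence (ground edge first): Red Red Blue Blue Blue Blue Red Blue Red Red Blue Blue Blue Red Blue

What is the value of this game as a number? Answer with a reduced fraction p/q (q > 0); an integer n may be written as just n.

Prefix values for Red Red Blue Blue Blue Blue Red Blue Red Red Blue Blue Blue Red Blue via {L|R} + simplicity:
val(R) = { ∅ | 0 } => -1
val(RR) = { ∅ | -1,0 } => -2
val(RRB) = { -2 | -1,0 } => -3/2
val(RRBB) = { -2,-3/2 | -1,0 } => -5/4
val(RRBBB) = { -2,-3/2,-5/4 | -1,0 } => -9/8
val(RRBBBB) = { -2,-3/2,-5/4,-9/8 | -1,0 } => -17/16
val(RRBBBBR) = { -2,-3/2,-5/4,-9/8 | -17/16,-1,0 } => -35/32
val(RRBBBBRB) = { -2,-3/2,-5/4,-9/8,-35/32 | -17/16,-1,0 } => -69/64
val(RRBBBBRBR) = { -2,-3/2,-5/4,-9/8,-35/32 | -69/64,-17/16,-1,0 } => -139/128
val(RRBBBBRBRR) = { -2,-3/2,-5/4,-9/8,-35/32 | -139/128,-69/64,-17/16,-1,0 } => -279/256
val(RRBBBBRBRRB) = { -2,-3/2,-5/4,-9/8,-35/32,-279/256 | -139/128,-69/64,-17/16,-1,0 } => -557/512
val(RRBBBBRBRRBB) = { -2,-3/2,-5/4,-9/8,-35/32,-279/256,-557/512 | -139/128,-69/64,-17/16,-1,0 } => -1113/1024
val(RRBBBBRBRRBBB) = { -2,-3/2,-5/4,-9/8,-35/32,-279/256,-557/512,-1113/1024 | -139/128,-69/64,-17/16,-1,0 } => -2225/2048
val(RRBBBBRBRRBBBR) = { -2,-3/2,-5/4,-9/8,-35/32,-279/256,-557/512,-1113/1024 | -2225/2048,-139/128,-69/64,-17/16,-1,0 } => -4451/4096
val(RRBBBBRBRRBBBRB) = { -2,-3/2,-5/4,-9/8,-35/32,-279/256,-557/512,-1113/1024,-4451/4096 | -2225/2048,-139/128,-69/64,-17/16,-1,0 } => -8901/8192

-8901/8192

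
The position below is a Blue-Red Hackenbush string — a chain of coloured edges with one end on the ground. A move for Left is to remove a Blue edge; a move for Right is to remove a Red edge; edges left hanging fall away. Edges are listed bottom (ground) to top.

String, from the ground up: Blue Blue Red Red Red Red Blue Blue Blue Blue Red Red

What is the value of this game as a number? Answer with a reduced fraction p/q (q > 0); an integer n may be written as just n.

1145/1024

Build v(s[:k]) for k = 1..12, string s = Blue Blue Red Red Red Red Blue Blue Blue Blue Red Red.
1 of 12 · B · max L 0 · min R +∞ gives 1
2 of 12 · BB · max L 1 · min R +∞ gives 2
3 of 12 · BBR · max L 1 · min R 2 gives 3/2
4 of 12 · BBRR · max L 1 · min R 3/2 gives 5/4
5 of 12 · BBRRR · max L 1 · min R 5/4 gives 9/8
6 of 12 · BBRRRR · max L 1 · min R 9/8 gives 17/16
7 of 12 · BBRRRRB · max L 17/16 · min R 9/8 gives 35/32
8 of 12 · BBRRRRBB · max L 35/32 · min R 9/8 gives 71/64
9 of 12 · BBRRRRBBB · max L 71/64 · min R 9/8 gives 143/128
10 of 12 · BBRRRRBBBB · max L 143/128 · min R 9/8 gives 287/256
11 of 12 · BBRRRRBBBBR · max L 143/128 · min R 287/256 gives 573/512
12 of 12 · BBRRRRBBBBRR · max L 143/128 · min R 573/512 gives 1145/1024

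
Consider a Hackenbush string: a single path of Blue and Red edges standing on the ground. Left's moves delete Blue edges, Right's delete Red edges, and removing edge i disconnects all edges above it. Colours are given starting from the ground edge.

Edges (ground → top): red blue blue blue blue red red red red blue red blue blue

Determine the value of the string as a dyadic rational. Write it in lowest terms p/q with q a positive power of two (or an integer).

-489/4096

r: Left { · }, Right { 0 } gives simplest -1
rb: Left { -1 }, Right { 0 } gives simplest -1/2
rbb: Left { -1, -1/2 }, Right { 0 } gives simplest -1/4
rbbb: Left { -1, -1/2, -1/4 }, Right { 0 } gives simplest -1/8
rbbbb: Left { -1, -1/2, -1/4, -1/8 }, Right { 0 } gives simplest -1/16
rbbbbr: Left { -1, -1/2, -1/4, -1/8 }, Right { -1/16, 0 } gives simplest -3/32
rbbbbrr: Left { -1, -1/2, -1/4, -1/8 }, Right { -3/32, -1/16, 0 } gives simplest -7/64
rbbbbrrr: Left { -1, -1/2, -1/4, -1/8 }, Right { -7/64, -3/32, -1/16, 0 } gives simplest -15/128
rbbbbrrrr: Left { -1, -1/2, -1/4, -1/8 }, Right { -15/128, -7/64, -3/32, -1/16, 0 } gives simplest -31/256
rbbbbrrrrb: Left { -1, -1/2, -1/4, -1/8, -31/256 }, Right { -15/128, -7/64, -3/32, -1/16, 0 } gives simplest -61/512
rbbbbrrrrbr: Left { -1, -1/2, -1/4, -1/8, -31/256 }, Right { -61/512, -15/128, -7/64, -3/32, -1/16, 0 } gives simplest -123/1024
rbbbbrrrrbrb: Left { -1, -1/2, -1/4, -1/8, -31/256, -123/1024 }, Right { -61/512, -15/128, -7/64, -3/32, -1/16, 0 } gives simplest -245/2048
rbbbbrrrrbrbb: Left { -1, -1/2, -1/4, -1/8, -31/256, -123/1024, -245/2048 }, Right { -61/512, -15/128, -7/64, -3/32, -1/16, 0 } gives simplest -489/4096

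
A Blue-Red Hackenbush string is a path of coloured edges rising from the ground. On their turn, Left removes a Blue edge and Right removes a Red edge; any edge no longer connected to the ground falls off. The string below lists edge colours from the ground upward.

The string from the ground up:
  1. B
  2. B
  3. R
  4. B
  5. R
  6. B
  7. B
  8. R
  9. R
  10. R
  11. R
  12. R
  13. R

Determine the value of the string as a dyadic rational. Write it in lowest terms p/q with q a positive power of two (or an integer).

edge 1 of 13 (B): { 0 | ∅ } → 1
edge 2 of 13 (B): { 0 1 | ∅ } → 2
edge 3 of 13 (R): { 0 1 | 2 } → 3/2
edge 4 of 13 (B): { 0 1 3/2 | 2 } → 7/4
edge 5 of 13 (R): { 0 1 3/2 | 7/4 2 } → 13/8
edge 6 of 13 (B): { 0 1 3/2 13/8 | 7/4 2 } → 27/16
edge 7 of 13 (B): { 0 1 3/2 13/8 27/16 | 7/4 2 } → 55/32
edge 8 of 13 (R): { 0 1 3/2 13/8 27/16 | 55/32 7/4 2 } → 109/64
edge 9 of 13 (R): { 0 1 3/2 13/8 27/16 | 109/64 55/32 7/4 2 } → 217/128
edge 10 of 13 (R): { 0 1 3/2 13/8 27/16 | 217/128 109/64 55/32 7/4 2 } → 433/256
edge 11 of 13 (R): { 0 1 3/2 13/8 27/16 | 433/256 217/128 109/64 55/32 7/4 2 } → 865/512
edge 12 of 13 (R): { 0 1 3/2 13/8 27/16 | 865/512 433/256 217/128 109/64 55/32 7/4 2 } → 1729/1024
edge 13 of 13 (R): { 0 1 3/2 13/8 27/16 | 1729/1024 865/512 433/256 217/128 109/64 55/32 7/4 2 } → 3457/2048

3457/2048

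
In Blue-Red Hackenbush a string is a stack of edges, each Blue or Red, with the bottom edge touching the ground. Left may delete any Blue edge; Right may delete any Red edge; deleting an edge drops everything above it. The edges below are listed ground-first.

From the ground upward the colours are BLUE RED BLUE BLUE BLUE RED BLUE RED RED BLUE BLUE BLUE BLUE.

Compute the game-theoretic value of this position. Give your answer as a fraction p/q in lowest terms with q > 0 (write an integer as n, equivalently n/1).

Prefix values for BLUE RED BLUE BLUE BLUE RED BLUE RED RED BLUE BLUE BLUE BLUE via {L|R} + simplicity:
g(B) = { 0 | · } => 1
g(BR) = { 0 | 1 } => 1/2
g(BRB) = { 0; 1/2 | 1 } => 3/4
g(BRBB) = { 0; 1/2; 3/4 | 1 } => 7/8
g(BRBBB) = { 0; 1/2; 3/4; 7/8 | 1 } => 15/16
g(BRBBBR) = { 0; 1/2; 3/4; 7/8 | 15/16; 1 } => 29/32
g(BRBBBRB) = { 0; 1/2; 3/4; 7/8; 29/32 | 15/16; 1 } => 59/64
g(BRBBBRBR) = { 0; 1/2; 3/4; 7/8; 29/32 | 59/64; 15/16; 1 } => 117/128
g(BRBBBRBRR) = { 0; 1/2; 3/4; 7/8; 29/32 | 117/128; 59/64; 15/16; 1 } => 233/256
g(BRBBBRBRRB) = { 0; 1/2; 3/4; 7/8; 29/32; 233/256 | 117/128; 59/64; 15/16; 1 } => 467/512
g(BRBBBRBRRBB) = { 0; 1/2; 3/4; 7/8; 29/32; 233/256; 467/512 | 117/128; 59/64; 15/16; 1 } => 935/1024
g(BRBBBRBRRBBB) = { 0; 1/2; 3/4; 7/8; 29/32; 233/256; 467/512; 935/1024 | 117/128; 59/64; 15/16; 1 } => 1871/2048
g(BRBBBRBRRBBBB) = { 0; 1/2; 3/4; 7/8; 29/32; 233/256; 467/512; 935/1024; 1871/2048 | 117/128; 59/64; 15/16; 1 } => 3743/4096

3743/4096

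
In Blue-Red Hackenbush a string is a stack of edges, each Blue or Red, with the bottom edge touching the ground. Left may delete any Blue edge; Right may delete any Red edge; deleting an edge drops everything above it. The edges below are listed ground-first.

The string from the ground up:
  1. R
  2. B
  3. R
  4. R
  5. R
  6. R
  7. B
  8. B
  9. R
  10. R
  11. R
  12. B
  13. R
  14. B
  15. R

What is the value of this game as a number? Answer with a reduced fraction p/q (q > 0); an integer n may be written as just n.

Build G(s[:k]) for k = 1..15, string s = R B R R R R B B R R R B R B R.
1 of 15 · R · max L −∞ · min R 0 gives -1
2 of 15 · RB · max L -1 · min R 0 gives -1/2
3 of 15 · RBR · max L -1 · min R -1/2 gives -3/4
4 of 15 · RBRR · max L -1 · min R -3/4 gives -7/8
5 of 15 · RBRRR · max L -1 · min R -7/8 gives -15/16
6 of 15 · RBRRRR · max L -1 · min R -15/16 gives -31/32
7 of 15 · RBRRRRB · max L -31/32 · min R -15/16 gives -61/64
8 of 15 · RBRRRRBB · max L -61/64 · min R -15/16 gives -121/128
9 of 15 · RBRRRRBBR · max L -61/64 · min R -121/128 gives -243/256
10 of 15 · RBRRRRBBRR · max L -61/64 · min R -243/256 gives -487/512
11 of 15 · RBRRRRBBRRR · max L -61/64 · min R -487/512 gives -975/1024
12 of 15 · RBRRRRBBRRRB · max L -975/1024 · min R -487/512 gives -1949/2048
13 of 15 · RBRRRRBBRRRBR · max L -975/1024 · min R -1949/2048 gives -3899/4096
14 of 15 · RBRRRRBBRRRBRB · max L -3899/4096 · min R -1949/2048 gives -7797/8192
15 of 15 · RBRRRRBBRRRBRBR · max L -3899/4096 · min R -7797/8192 gives -15595/16384

-15595/16384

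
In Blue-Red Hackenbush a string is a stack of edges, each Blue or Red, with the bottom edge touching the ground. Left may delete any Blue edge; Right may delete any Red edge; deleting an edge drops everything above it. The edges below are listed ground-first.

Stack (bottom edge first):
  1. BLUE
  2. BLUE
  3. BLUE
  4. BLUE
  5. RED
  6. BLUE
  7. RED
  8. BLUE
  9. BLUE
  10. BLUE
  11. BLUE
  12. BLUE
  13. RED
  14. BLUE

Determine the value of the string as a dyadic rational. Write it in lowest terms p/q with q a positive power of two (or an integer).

3835/1024

v(B) = { 0 | · } => 1
v(BB) = { 0,1 | · } => 2
v(BBB) = { 0,1,2 | · } => 3
v(BBBB) = { 0,1,2,3 | · } => 4
v(BBBBR) = { 0,1,2,3 | 4 } => 7/2
v(BBBBRB) = { 0,1,2,3,7/2 | 4 } => 15/4
v(BBBBRBR) = { 0,1,2,3,7/2 | 15/4,4 } => 29/8
v(BBBBRBRB) = { 0,1,2,3,7/2,29/8 | 15/4,4 } => 59/16
v(BBBBRBRBB) = { 0,1,2,3,7/2,29/8,59/16 | 15/4,4 } => 119/32
v(BBBBRBRBBB) = { 0,1,2,3,7/2,29/8,59/16,119/32 | 15/4,4 } => 239/64
v(BBBBRBRBBBB) = { 0,1,2,3,7/2,29/8,59/16,119/32,239/64 | 15/4,4 } => 479/128
v(BBBBRBRBBBBB) = { 0,1,2,3,7/2,29/8,59/16,119/32,239/64,479/128 | 15/4,4 } => 959/256
v(BBBBRBRBBBBBR) = { 0,1,2,3,7/2,29/8,59/16,119/32,239/64,479/128 | 959/256,15/4,4 } => 1917/512
v(BBBBRBRBBBBBRB) = { 0,1,2,3,7/2,29/8,59/16,119/32,239/64,479/128,1917/512 | 959/256,15/4,4 } => 3835/1024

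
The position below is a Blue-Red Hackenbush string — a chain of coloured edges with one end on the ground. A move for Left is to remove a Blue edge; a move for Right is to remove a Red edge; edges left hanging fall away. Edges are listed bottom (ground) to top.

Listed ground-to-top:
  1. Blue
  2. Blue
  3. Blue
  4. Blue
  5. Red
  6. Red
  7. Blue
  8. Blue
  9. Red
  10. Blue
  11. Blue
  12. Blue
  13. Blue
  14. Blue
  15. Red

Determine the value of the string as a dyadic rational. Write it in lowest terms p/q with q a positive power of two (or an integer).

Recurse on prefixes of the 15-edge string Blue Blue Blue Blue Red Red Blue Blue Red Blue Blue Blue Blue Blue Red:
value_1 [B]  L=[0]  R=[∅]  so 1
value_2 [BB]  L=[0; 1]  R=[∅]  so 2
value_3 [BBB]  L=[0; 1; 2]  R=[∅]  so 3
value_4 [BBBB]  L=[0; 1; 2; 3]  R=[∅]  so 4
value_5 [BBBBR]  L=[0; 1; 2; 3]  R=[4]  so 7/2
value_6 [BBBBRR]  L=[0; 1; 2; 3]  R=[7/2; 4]  so 13/4
value_7 [BBBBRRB]  L=[0; 1; 2; 3; 13/4]  R=[7/2; 4]  so 27/8
value_8 [BBBBRRBB]  L=[0; 1; 2; 3; 13/4; 27/8]  R=[7/2; 4]  so 55/16
value_9 [BBBBRRBBR]  L=[0; 1; 2; 3; 13/4; 27/8]  R=[55/16; 7/2; 4]  so 109/32
value_10 [BBBBRRBBRB]  L=[0; 1; 2; 3; 13/4; 27/8; 109/32]  R=[55/16; 7/2; 4]  so 219/64
value_11 [BBBBRRBBRBB]  L=[0; 1; 2; 3; 13/4; 27/8; 109/32; 219/64]  R=[55/16; 7/2; 4]  so 439/128
value_12 [BBBBRRBBRBBB]  L=[0; 1; 2; 3; 13/4; 27/8; 109/32; 219/64; 439/128]  R=[55/16; 7/2; 4]  so 879/256
value_13 [BBBBRRBBRBBBB]  L=[0; 1; 2; 3; 13/4; 27/8; 109/32; 219/64; 439/128; 879/256]  R=[55/16; 7/2; 4]  so 1759/512
value_14 [BBBBRRBBRBBBBB]  L=[0; 1; 2; 3; 13/4; 27/8; 109/32; 219/64; 439/128; 879/256; 1759/512]  R=[55/16; 7/2; 4]  so 3519/1024
value_15 [BBBBRRBBRBBBBBR]  L=[0; 1; 2; 3; 13/4; 27/8; 109/32; 219/64; 439/128; 879/256; 1759/512]  R=[3519/1024; 55/16; 7/2; 4]  so 7037/2048

7037/2048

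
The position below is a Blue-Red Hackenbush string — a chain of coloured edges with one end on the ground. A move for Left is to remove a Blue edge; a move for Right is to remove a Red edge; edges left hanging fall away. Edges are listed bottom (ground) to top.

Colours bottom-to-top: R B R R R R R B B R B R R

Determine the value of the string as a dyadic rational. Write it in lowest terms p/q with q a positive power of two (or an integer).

-3991/4096

step 1: add R to get R; options L={  } R={ 0 } → -1
step 2: add B to get RB; options L={ -1 } R={ 0 } → -1/2
step 3: add R to get RBR; options L={ -1 } R={ -1/2; 0 } → -3/4
step 4: add R to get RBRR; options L={ -1 } R={ -3/4; -1/2; 0 } → -7/8
step 5: add R to get RBRRR; options L={ -1 } R={ -7/8; -3/4; -1/2; 0 } → -15/16
step 6: add R to get RBRRRR; options L={ -1 } R={ -15/16; -7/8; -3/4; -1/2; 0 } → -31/32
step 7: add R to get RBRRRRR; options L={ -1 } R={ -31/32; -15/16; -7/8; -3/4; -1/2; 0 } → -63/64
step 8: add B to get RBRRRRRB; options L={ -1; -63/64 } R={ -31/32; -15/16; -7/8; -3/4; -1/2; 0 } → -125/128
step 9: add B to get RBRRRRRBB; options L={ -1; -63/64; -125/128 } R={ -31/32; -15/16; -7/8; -3/4; -1/2; 0 } → -249/256
step 10: add R to get RBRRRRRBBR; options L={ -1; -63/64; -125/128 } R={ -249/256; -31/32; -15/16; -7/8; -3/4; -1/2; 0 } → -499/512
step 11: add B to get RBRRRRRBBRB; options L={ -1; -63/64; -125/128; -499/512 } R={ -249/256; -31/32; -15/16; -7/8; -3/4; -1/2; 0 } → -997/1024
step 12: add R to get RBRRRRRBBRBR; options L={ -1; -63/64; -125/128; -499/512 } R={ -997/1024; -249/256; -31/32; -15/16; -7/8; -3/4; -1/2; 0 } → -1995/2048
step 13: add R to get RBRRRRRBBRBRR; options L={ -1; -63/64; -125/128; -499/512 } R={ -1995/2048; -997/1024; -249/256; -31/32; -15/16; -7/8; -3/4; -1/2; 0 } → -3991/4096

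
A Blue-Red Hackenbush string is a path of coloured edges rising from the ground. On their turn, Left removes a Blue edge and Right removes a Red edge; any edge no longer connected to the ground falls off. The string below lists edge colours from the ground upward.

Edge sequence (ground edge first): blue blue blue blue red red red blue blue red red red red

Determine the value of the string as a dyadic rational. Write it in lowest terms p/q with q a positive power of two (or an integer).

G(b) = { 0 | (no moves) } → 1
G(bb) = { 0 1 | (no moves) } → 2
G(bbb) = { 0 1 2 | (no moves) } → 3
G(bbbb) = { 0 1 2 3 | (no moves) } → 4
G(bbbbr) = { 0 1 2 3 | 4 } → 7/2
G(bbbbrr) = { 0 1 2 3 | 7/2 4 } → 13/4
G(bbbbrrr) = { 0 1 2 3 | 13/4 7/2 4 } → 25/8
G(bbbbrrrb) = { 0 1 2 3 25/8 | 13/4 7/2 4 } → 51/16
G(bbbbrrrbb) = { 0 1 2 3 25/8 51/16 | 13/4 7/2 4 } → 103/32
G(bbbbrrrbbr) = { 0 1 2 3 25/8 51/16 | 103/32 13/4 7/2 4 } → 205/64
G(bbbbrrrbbrr) = { 0 1 2 3 25/8 51/16 | 205/64 103/32 13/4 7/2 4 } → 409/128
G(bbbbrrrbbrrr) = { 0 1 2 3 25/8 51/16 | 409/128 205/64 103/32 13/4 7/2 4 } → 817/256
G(bbbbrrrbbrrrr) = { 0 1 2 3 25/8 51/16 | 817/256 409/128 205/64 103/32 13/4 7/2 4 } → 1633/512

1633/512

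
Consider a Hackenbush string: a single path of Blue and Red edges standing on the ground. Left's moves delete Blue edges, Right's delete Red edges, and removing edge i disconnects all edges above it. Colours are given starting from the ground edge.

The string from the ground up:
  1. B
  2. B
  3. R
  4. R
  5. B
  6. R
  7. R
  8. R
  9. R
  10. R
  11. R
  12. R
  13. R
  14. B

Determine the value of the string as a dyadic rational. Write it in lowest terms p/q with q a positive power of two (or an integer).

5123/4096

B: Left { 0 }, Right { · } → simplest 1
BB: Left { 0; 1 }, Right { · } → simplest 2
BBR: Left { 0; 1 }, Right { 2 } → simplest 3/2
BBRR: Left { 0; 1 }, Right { 3/2; 2 } → simplest 5/4
BBRRB: Left { 0; 1; 5/4 }, Right { 3/2; 2 } → simplest 11/8
BBRRBR: Left { 0; 1; 5/4 }, Right { 11/8; 3/2; 2 } → simplest 21/16
BBRRBRR: Left { 0; 1; 5/4 }, Right { 21/16; 11/8; 3/2; 2 } → simplest 41/32
BBRRBRRR: Left { 0; 1; 5/4 }, Right { 41/32; 21/16; 11/8; 3/2; 2 } → simplest 81/64
BBRRBRRRR: Left { 0; 1; 5/4 }, Right { 81/64; 41/32; 21/16; 11/8; 3/2; 2 } → simplest 161/128
BBRRBRRRRR: Left { 0; 1; 5/4 }, Right { 161/128; 81/64; 41/32; 21/16; 11/8; 3/2; 2 } → simplest 321/256
BBRRBRRRRRR: Left { 0; 1; 5/4 }, Right { 321/256; 161/128; 81/64; 41/32; 21/16; 11/8; 3/2; 2 } → simplest 641/512
BBRRBRRRRRRR: Left { 0; 1; 5/4 }, Right { 641/512; 321/256; 161/128; 81/64; 41/32; 21/16; 11/8; 3/2; 2 } → simplest 1281/1024
BBRRBRRRRRRRR: Left { 0; 1; 5/4 }, Right { 1281/1024; 641/512; 321/256; 161/128; 81/64; 41/32; 21/16; 11/8; 3/2; 2 } → simplest 2561/2048
BBRRBRRRRRRRRB: Left { 0; 1; 5/4; 2561/2048 }, Right { 1281/1024; 641/512; 321/256; 161/128; 81/64; 41/32; 21/16; 11/8; 3/2; 2 } → simplest 5123/4096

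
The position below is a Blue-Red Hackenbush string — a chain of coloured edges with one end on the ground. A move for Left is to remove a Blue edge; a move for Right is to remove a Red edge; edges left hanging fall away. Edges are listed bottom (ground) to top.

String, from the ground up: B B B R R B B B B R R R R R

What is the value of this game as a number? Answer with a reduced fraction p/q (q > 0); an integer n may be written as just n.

Build g(s[:k]) for k = 1..14, string s = B B B R R B B B B R R R R R.
edge 1 of 14 (B): { 0 | (no moves) } => 1
edge 2 of 14 (B): { 0; 1 | (no moves) } => 2
edge 3 of 14 (B): { 0; 1; 2 | (no moves) } => 3
edge 4 of 14 (R): { 0; 1; 2 | 3 } => 5/2
edge 5 of 14 (R): { 0; 1; 2 | 5/2; 3 } => 9/4
edge 6 of 14 (B): { 0; 1; 2; 9/4 | 5/2; 3 } => 19/8
edge 7 of 14 (B): { 0; 1; 2; 9/4; 19/8 | 5/2; 3 } => 39/16
edge 8 of 14 (B): { 0; 1; 2; 9/4; 19/8; 39/16 | 5/2; 3 } => 79/32
edge 9 of 14 (B): { 0; 1; 2; 9/4; 19/8; 39/16; 79/32 | 5/2; 3 } => 159/64
edge 10 of 14 (R): { 0; 1; 2; 9/4; 19/8; 39/16; 79/32 | 159/64; 5/2; 3 } => 317/128
edge 11 of 14 (R): { 0; 1; 2; 9/4; 19/8; 39/16; 79/32 | 317/128; 159/64; 5/2; 3 } => 633/256
edge 12 of 14 (R): { 0; 1; 2; 9/4; 19/8; 39/16; 79/32 | 633/256; 317/128; 159/64; 5/2; 3 } => 1265/512
edge 13 of 14 (R): { 0; 1; 2; 9/4; 19/8; 39/16; 79/32 | 1265/512; 633/256; 317/128; 159/64; 5/2; 3 } => 2529/1024
edge 14 of 14 (R): { 0; 1; 2; 9/4; 19/8; 39/16; 79/32 | 2529/1024; 1265/512; 633/256; 317/128; 159/64; 5/2; 3 } => 5057/2048

5057/2048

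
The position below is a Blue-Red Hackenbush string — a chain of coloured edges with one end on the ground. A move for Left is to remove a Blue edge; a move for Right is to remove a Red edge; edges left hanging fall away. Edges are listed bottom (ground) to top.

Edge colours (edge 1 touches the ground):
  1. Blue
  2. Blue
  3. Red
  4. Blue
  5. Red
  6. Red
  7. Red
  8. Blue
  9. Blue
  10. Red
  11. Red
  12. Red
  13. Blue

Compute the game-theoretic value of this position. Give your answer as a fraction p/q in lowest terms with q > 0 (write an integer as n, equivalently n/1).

3171/2048

step 1: add Blue to get B; options L={ 0 } R={ none } gives 1
step 2: add Blue to get BB; options L={ 0, 1 } R={ none } gives 2
step 3: add Red to get BBR; options L={ 0, 1 } R={ 2 } gives 3/2
step 4: add Blue to get BBRB; options L={ 0, 1, 3/2 } R={ 2 } gives 7/4
step 5: add Red to get BBRBR; options L={ 0, 1, 3/2 } R={ 7/4, 2 } gives 13/8
step 6: add Red to get BBRBRR; options L={ 0, 1, 3/2 } R={ 13/8, 7/4, 2 } gives 25/16
step 7: add Red to get BBRBRRR; options L={ 0, 1, 3/2 } R={ 25/16, 13/8, 7/4, 2 } gives 49/32
step 8: add Blue to get BBRBRRRB; options L={ 0, 1, 3/2, 49/32 } R={ 25/16, 13/8, 7/4, 2 } gives 99/64
step 9: add Blue to get BBRBRRRBB; options L={ 0, 1, 3/2, 49/32, 99/64 } R={ 25/16, 13/8, 7/4, 2 } gives 199/128
step 10: add Red to get BBRBRRRBBR; options L={ 0, 1, 3/2, 49/32, 99/64 } R={ 199/128, 25/16, 13/8, 7/4, 2 } gives 397/256
step 11: add Red to get BBRBRRRBBRR; options L={ 0, 1, 3/2, 49/32, 99/64 } R={ 397/256, 199/128, 25/16, 13/8, 7/4, 2 } gives 793/512
step 12: add Red to get BBRBRRRBBRRR; options L={ 0, 1, 3/2, 49/32, 99/64 } R={ 793/512, 397/256, 199/128, 25/16, 13/8, 7/4, 2 } gives 1585/1024
step 13: add Blue to get BBRBRRRBBRRRB; options L={ 0, 1, 3/2, 49/32, 99/64, 1585/1024 } R={ 793/512, 397/256, 199/128, 25/16, 13/8, 7/4, 2 } gives 3171/2048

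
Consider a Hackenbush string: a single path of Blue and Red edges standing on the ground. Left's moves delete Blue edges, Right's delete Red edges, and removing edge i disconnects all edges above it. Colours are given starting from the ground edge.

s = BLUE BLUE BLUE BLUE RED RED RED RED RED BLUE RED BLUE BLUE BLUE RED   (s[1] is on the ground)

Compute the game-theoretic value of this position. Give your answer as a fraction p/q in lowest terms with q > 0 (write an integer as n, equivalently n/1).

Build value(s[:k]) for k = 1..15, string s = BLUE BLUE BLUE BLUE RED RED RED RED RED BLUE RED BLUE BLUE BLUE RED.
step 1: add BLUE to get B; options L={ 0 } R={ ∅ } ⇒ 1
step 2: add BLUE to get BB; options L={ 0 1 } R={ ∅ } ⇒ 2
step 3: add BLUE to get BBB; options L={ 0 1 2 } R={ ∅ } ⇒ 3
step 4: add BLUE to get BBBB; options L={ 0 1 2 3 } R={ ∅ } ⇒ 4
step 5: add RED to get BBBBR; options L={ 0 1 2 3 } R={ 4 } ⇒ 7/2
step 6: add RED to get BBBBRR; options L={ 0 1 2 3 } R={ 7/2 4 } ⇒ 13/4
step 7: add RED to get BBBBRRR; options L={ 0 1 2 3 } R={ 13/4 7/2 4 } ⇒ 25/8
step 8: add RED to get BBBBRRRR; options L={ 0 1 2 3 } R={ 25/8 13/4 7/2 4 } ⇒ 49/16
step 9: add RED to get BBBBRRRRR; options L={ 0 1 2 3 } R={ 49/16 25/8 13/4 7/2 4 } ⇒ 97/32
step 10: add BLUE to get BBBBRRRRRB; options L={ 0 1 2 3 97/32 } R={ 49/16 25/8 13/4 7/2 4 } ⇒ 195/64
step 11: add RED to get BBBBRRRRRBR; options L={ 0 1 2 3 97/32 } R={ 195/64 49/16 25/8 13/4 7/2 4 } ⇒ 389/128
step 12: add BLUE to get BBBBRRRRRBRB; options L={ 0 1 2 3 97/32 389/128 } R={ 195/64 49/16 25/8 13/4 7/2 4 } ⇒ 779/256
step 13: add BLUE to get BBBBRRRRRBRBB; options L={ 0 1 2 3 97/32 389/128 779/256 } R={ 195/64 49/16 25/8 13/4 7/2 4 } ⇒ 1559/512
step 14: add BLUE to get BBBBRRRRRBRBBB; options L={ 0 1 2 3 97/32 389/128 779/256 1559/512 } R={ 195/64 49/16 25/8 13/4 7/2 4 } ⇒ 3119/1024
step 15: add RED to get BBBBRRRRRBRBBBR; options L={ 0 1 2 3 97/32 389/128 779/256 1559/512 } R={ 3119/1024 195/64 49/16 25/8 13/4 7/2 4 } ⇒ 6237/2048

6237/2048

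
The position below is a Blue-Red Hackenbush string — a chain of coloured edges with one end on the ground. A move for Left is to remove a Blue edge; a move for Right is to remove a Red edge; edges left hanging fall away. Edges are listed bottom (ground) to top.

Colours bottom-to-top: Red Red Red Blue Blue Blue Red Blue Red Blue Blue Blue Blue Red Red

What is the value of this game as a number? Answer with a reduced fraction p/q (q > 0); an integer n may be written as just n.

Prefix values for Red Red Red Blue Blue Blue Red Blue Red Blue Blue Blue Blue Red Red via {L|R} + simplicity:
v_1 [R]  L=[—]  R=[0]  = -1
v_2 [RR]  L=[—]  R=[-1, 0]  = -2
v_3 [RRR]  L=[—]  R=[-2, -1, 0]  = -3
v_4 [RRRB]  L=[-3]  R=[-2, -1, 0]  = -5/2
v_5 [RRRBB]  L=[-3, -5/2]  R=[-2, -1, 0]  = -9/4
v_6 [RRRBBB]  L=[-3, -5/2, -9/4]  R=[-2, -1, 0]  = -17/8
v_7 [RRRBBBR]  L=[-3, -5/2, -9/4]  R=[-17/8, -2, -1, 0]  = -35/16
v_8 [RRRBBBRB]  L=[-3, -5/2, -9/4, -35/16]  R=[-17/8, -2, -1, 0]  = -69/32
v_9 [RRRBBBRBR]  L=[-3, -5/2, -9/4, -35/16]  R=[-69/32, -17/8, -2, -1, 0]  = -139/64
v_10 [RRRBBBRBRB]  L=[-3, -5/2, -9/4, -35/16, -139/64]  R=[-69/32, -17/8, -2, -1, 0]  = -277/128
v_11 [RRRBBBRBRBB]  L=[-3, -5/2, -9/4, -35/16, -139/64, -277/128]  R=[-69/32, -17/8, -2, -1, 0]  = -553/256
v_12 [RRRBBBRBRBBB]  L=[-3, -5/2, -9/4, -35/16, -139/64, -277/128, -553/256]  R=[-69/32, -17/8, -2, -1, 0]  = -1105/512
v_13 [RRRBBBRBRBBBB]  L=[-3, -5/2, -9/4, -35/16, -139/64, -277/128, -553/256, -1105/512]  R=[-69/32, -17/8, -2, -1, 0]  = -2209/1024
v_14 [RRRBBBRBRBBBBR]  L=[-3, -5/2, -9/4, -35/16, -139/64, -277/128, -553/256, -1105/512]  R=[-2209/1024, -69/32, -17/8, -2, -1, 0]  = -4419/2048
v_15 [RRRBBBRBRBBBBRR]  L=[-3, -5/2, -9/4, -35/16, -139/64, -277/128, -553/256, -1105/512]  R=[-4419/2048, -2209/1024, -69/32, -17/8, -2, -1, 0]  = -8839/4096

-8839/4096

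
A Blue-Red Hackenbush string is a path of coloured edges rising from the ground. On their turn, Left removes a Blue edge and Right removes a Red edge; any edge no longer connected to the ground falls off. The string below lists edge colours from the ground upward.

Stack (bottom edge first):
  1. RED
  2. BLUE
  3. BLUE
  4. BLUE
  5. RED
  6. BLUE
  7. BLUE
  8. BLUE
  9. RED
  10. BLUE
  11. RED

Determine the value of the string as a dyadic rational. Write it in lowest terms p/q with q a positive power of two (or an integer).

1 of 11 · R · max L −∞ · min R 0 so -1
2 of 11 · RB · max L -1 · min R 0 so -1/2
3 of 11 · RBB · max L -1/2 · min R 0 so -1/4
4 of 11 · RBBB · max L -1/4 · min R 0 so -1/8
5 of 11 · RBBBR · max L -1/4 · min R -1/8 so -3/16
6 of 11 · RBBBRB · max L -3/16 · min R -1/8 so -5/32
7 of 11 · RBBBRBB · max L -5/32 · min R -1/8 so -9/64
8 of 11 · RBBBRBBB · max L -9/64 · min R -1/8 so -17/128
9 of 11 · RBBBRBBBR · max L -9/64 · min R -17/128 so -35/256
10 of 11 · RBBBRBBBRB · max L -35/256 · min R -17/128 so -69/512
11 of 11 · RBBBRBBBRBR · max L -35/256 · min R -69/512 so -139/1024

-139/1024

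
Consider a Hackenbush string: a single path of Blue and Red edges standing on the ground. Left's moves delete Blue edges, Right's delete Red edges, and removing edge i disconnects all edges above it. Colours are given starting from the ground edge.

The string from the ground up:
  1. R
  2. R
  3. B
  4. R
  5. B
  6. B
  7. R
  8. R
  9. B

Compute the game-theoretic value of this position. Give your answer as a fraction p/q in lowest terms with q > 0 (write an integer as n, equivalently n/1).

Prefix values for R R B R B B R R B via {L|R} + simplicity:
step 1: add R to get R; options L={ — } R={ 0 } => -1
step 2: add R to get RR; options L={ — } R={ -1, 0 } => -2
step 3: add B to get RRB; options L={ -2 } R={ -1, 0 } => -3/2
step 4: add R to get RRBR; options L={ -2 } R={ -3/2, -1, 0 } => -7/4
step 5: add B to get RRBRB; options L={ -2, -7/4 } R={ -3/2, -1, 0 } => -13/8
step 6: add B to get RRBRBB; options L={ -2, -7/4, -13/8 } R={ -3/2, -1, 0 } => -25/16
step 7: add R to get RRBRBBR; options L={ -2, -7/4, -13/8 } R={ -25/16, -3/2, -1, 0 } => -51/32
step 8: add R to get RRBRBBRR; options L={ -2, -7/4, -13/8 } R={ -51/32, -25/16, -3/2, -1, 0 } => -103/64
step 9: add B to get RRBRBBRRB; options L={ -2, -7/4, -13/8, -103/64 } R={ -51/32, -25/16, -3/2, -1, 0 } => -205/128

-205/128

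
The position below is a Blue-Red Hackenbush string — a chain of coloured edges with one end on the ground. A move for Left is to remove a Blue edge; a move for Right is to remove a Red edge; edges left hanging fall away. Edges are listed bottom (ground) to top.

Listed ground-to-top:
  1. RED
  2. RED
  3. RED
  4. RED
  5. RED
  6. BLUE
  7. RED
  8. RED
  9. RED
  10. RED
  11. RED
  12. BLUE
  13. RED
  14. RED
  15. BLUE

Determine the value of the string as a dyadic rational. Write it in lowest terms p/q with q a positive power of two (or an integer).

-5101/1024

edge 1 of 15 (RED): {  | 0 } so -1
edge 2 of 15 (RED): {  | -1, 0 } so -2
edge 3 of 15 (RED): {  | -2, -1, 0 } so -3
edge 4 of 15 (RED): {  | -3, -2, -1, 0 } so -4
edge 5 of 15 (RED): {  | -4, -3, -2, -1, 0 } so -5
edge 6 of 15 (BLUE): { -5 | -4, -3, -2, -1, 0 } so -9/2
edge 7 of 15 (RED): { -5 | -9/2, -4, -3, -2, -1, 0 } so -19/4
edge 8 of 15 (RED): { -5 | -19/4, -9/2, -4, -3, -2, -1, 0 } so -39/8
edge 9 of 15 (RED): { -5 | -39/8, -19/4, -9/2, -4, -3, -2, -1, 0 } so -79/16
edge 10 of 15 (RED): { -5 | -79/16, -39/8, -19/4, -9/2, -4, -3, -2, -1, 0 } so -159/32
edge 11 of 15 (RED): { -5 | -159/32, -79/16, -39/8, -19/4, -9/2, -4, -3, -2, -1, 0 } so -319/64
edge 12 of 15 (BLUE): { -5, -319/64 | -159/32, -79/16, -39/8, -19/4, -9/2, -4, -3, -2, -1, 0 } so -637/128
edge 13 of 15 (RED): { -5, -319/64 | -637/128, -159/32, -79/16, -39/8, -19/4, -9/2, -4, -3, -2, -1, 0 } so -1275/256
edge 14 of 15 (RED): { -5, -319/64 | -1275/256, -637/128, -159/32, -79/16, -39/8, -19/4, -9/2, -4, -3, -2, -1, 0 } so -2551/512
edge 15 of 15 (BLUE): { -5, -319/64, -2551/512 | -1275/256, -637/128, -159/32, -79/16, -39/8, -19/4, -9/2, -4, -3, -2, -1, 0 } so -5101/1024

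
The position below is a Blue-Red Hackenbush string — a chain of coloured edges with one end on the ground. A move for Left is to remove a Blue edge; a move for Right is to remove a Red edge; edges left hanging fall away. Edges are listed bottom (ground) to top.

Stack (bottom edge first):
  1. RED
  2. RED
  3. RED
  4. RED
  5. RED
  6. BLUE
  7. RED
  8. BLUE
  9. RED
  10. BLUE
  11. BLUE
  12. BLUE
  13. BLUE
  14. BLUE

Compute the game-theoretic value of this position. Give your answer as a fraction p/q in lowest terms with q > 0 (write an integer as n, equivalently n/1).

Build g(s[:k]) for k = 1..14, string s = RED RED RED RED RED BLUE RED BLUE RED BLUE BLUE BLUE BLUE BLUE.
g(R) = { · | 0 } => -1
g(RR) = { · | -1; 0 } => -2
g(RRR) = { · | -2; -1; 0 } => -3
g(RRRR) = { · | -3; -2; -1; 0 } => -4
g(RRRRR) = { · | -4; -3; -2; -1; 0 } => -5
g(RRRRRB) = { -5 | -4; -3; -2; -1; 0 } => -9/2
g(RRRRRBR) = { -5 | -9/2; -4; -3; -2; -1; 0 } => -19/4
g(RRRRRBRB) = { -5; -19/4 | -9/2; -4; -3; -2; -1; 0 } => -37/8
g(RRRRRBRBR) = { -5; -19/4 | -37/8; -9/2; -4; -3; -2; -1; 0 } => -75/16
g(RRRRRBRBRB) = { -5; -19/4; -75/16 | -37/8; -9/2; -4; -3; -2; -1; 0 } => -149/32
g(RRRRRBRBRBB) = { -5; -19/4; -75/16; -149/32 | -37/8; -9/2; -4; -3; -2; -1; 0 } => -297/64
g(RRRRRBRBRBBB) = { -5; -19/4; -75/16; -149/32; -297/64 | -37/8; -9/2; -4; -3; -2; -1; 0 } => -593/128
g(RRRRRBRBRBBBB) = { -5; -19/4; -75/16; -149/32; -297/64; -593/128 | -37/8; -9/2; -4; -3; -2; -1; 0 } => -1185/256
g(RRRRRBRBRBBBBB) = { -5; -19/4; -75/16; -149/32; -297/64; -593/128; -1185/256 | -37/8; -9/2; -4; -3; -2; -1; 0 } => -2369/512

-2369/512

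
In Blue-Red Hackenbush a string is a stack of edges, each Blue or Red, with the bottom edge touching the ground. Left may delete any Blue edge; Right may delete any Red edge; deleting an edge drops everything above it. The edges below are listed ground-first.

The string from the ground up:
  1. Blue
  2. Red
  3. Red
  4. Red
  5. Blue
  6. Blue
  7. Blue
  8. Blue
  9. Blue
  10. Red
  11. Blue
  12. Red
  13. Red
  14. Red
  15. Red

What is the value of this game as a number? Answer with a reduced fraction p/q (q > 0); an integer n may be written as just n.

4001/16384

edge 1 of 15 (Blue): { 0 | · } = 1
edge 2 of 15 (Red): { 0 | 1 } = 1/2
edge 3 of 15 (Red): { 0 | 1/2,1 } = 1/4
edge 4 of 15 (Red): { 0 | 1/4,1/2,1 } = 1/8
edge 5 of 15 (Blue): { 0,1/8 | 1/4,1/2,1 } = 3/16
edge 6 of 15 (Blue): { 0,1/8,3/16 | 1/4,1/2,1 } = 7/32
edge 7 of 15 (Blue): { 0,1/8,3/16,7/32 | 1/4,1/2,1 } = 15/64
edge 8 of 15 (Blue): { 0,1/8,3/16,7/32,15/64 | 1/4,1/2,1 } = 31/128
edge 9 of 15 (Blue): { 0,1/8,3/16,7/32,15/64,31/128 | 1/4,1/2,1 } = 63/256
edge 10 of 15 (Red): { 0,1/8,3/16,7/32,15/64,31/128 | 63/256,1/4,1/2,1 } = 125/512
edge 11 of 15 (Blue): { 0,1/8,3/16,7/32,15/64,31/128,125/512 | 63/256,1/4,1/2,1 } = 251/1024
edge 12 of 15 (Red): { 0,1/8,3/16,7/32,15/64,31/128,125/512 | 251/1024,63/256,1/4,1/2,1 } = 501/2048
edge 13 of 15 (Red): { 0,1/8,3/16,7/32,15/64,31/128,125/512 | 501/2048,251/1024,63/256,1/4,1/2,1 } = 1001/4096
edge 14 of 15 (Red): { 0,1/8,3/16,7/32,15/64,31/128,125/512 | 1001/4096,501/2048,251/1024,63/256,1/4,1/2,1 } = 2001/8192
edge 15 of 15 (Red): { 0,1/8,3/16,7/32,15/64,31/128,125/512 | 2001/8192,1001/4096,501/2048,251/1024,63/256,1/4,1/2,1 } = 4001/16384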